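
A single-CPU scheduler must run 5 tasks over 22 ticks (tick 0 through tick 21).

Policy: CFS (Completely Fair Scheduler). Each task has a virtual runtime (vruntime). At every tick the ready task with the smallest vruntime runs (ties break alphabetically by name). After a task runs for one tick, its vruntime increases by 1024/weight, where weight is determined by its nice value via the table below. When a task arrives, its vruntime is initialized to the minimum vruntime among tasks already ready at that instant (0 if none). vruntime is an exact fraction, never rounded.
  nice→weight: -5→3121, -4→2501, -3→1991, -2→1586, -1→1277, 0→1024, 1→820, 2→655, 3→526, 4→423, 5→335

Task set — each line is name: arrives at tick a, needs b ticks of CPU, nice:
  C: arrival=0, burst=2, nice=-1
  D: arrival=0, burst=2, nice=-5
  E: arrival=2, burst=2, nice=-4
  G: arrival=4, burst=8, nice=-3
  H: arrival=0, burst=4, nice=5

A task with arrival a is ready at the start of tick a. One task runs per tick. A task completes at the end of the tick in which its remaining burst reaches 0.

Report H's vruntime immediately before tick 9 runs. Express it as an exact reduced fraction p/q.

vruntime(H, start of tick 9) = 1024/335

t=0: vr[C=0 D=0 H=0] → run C
t=1: vr[C=1024/1277 D=0 H=0] → run D
t=2: vr[C=1024/1277 D=1024/3121 E=0 H=0] → run E
t=3: vr[C=1024/1277 D=1024/3121 E=1024/2501 H=0] → run H
t=4: vr[C=1024/1277 D=1024/3121 E=1024/2501 G=1024/3121 H=1024/335] → run D
t=5: vr[C=1024/1277 E=1024/2501 G=1024/3121 H=1024/335] → run G
t=6: vr[C=1024/1277 E=1024/2501 G=5234688/6213911 H=1024/335] → run E
t=7: vr[C=1024/1277 G=5234688/6213911 H=1024/335] → run C
t=8: vr[G=5234688/6213911 H=1024/335] → run G
t=9: vr[G=8430592/6213911 H=1024/335] → run G
t=10: vr[G=11626496/6213911 H=1024/335] → run G
t=11: vr[G=14822400/6213911 H=1024/335] → run G
t=12: vr[G=18018304/6213911 H=1024/335] → run G
t=13: vr[G=21214208/6213911 H=1024/335] → run H
t=14: vr[G=21214208/6213911 H=2048/335] → run G
t=15: vr[G=24410112/6213911 H=2048/335] → run G
t=16: vr[H=2048/335] → run H
t=17: vr[H=3072/335] → run H
t=18: (idle)
t=19: (idle)
t=20: (idle)
t=21: (idle)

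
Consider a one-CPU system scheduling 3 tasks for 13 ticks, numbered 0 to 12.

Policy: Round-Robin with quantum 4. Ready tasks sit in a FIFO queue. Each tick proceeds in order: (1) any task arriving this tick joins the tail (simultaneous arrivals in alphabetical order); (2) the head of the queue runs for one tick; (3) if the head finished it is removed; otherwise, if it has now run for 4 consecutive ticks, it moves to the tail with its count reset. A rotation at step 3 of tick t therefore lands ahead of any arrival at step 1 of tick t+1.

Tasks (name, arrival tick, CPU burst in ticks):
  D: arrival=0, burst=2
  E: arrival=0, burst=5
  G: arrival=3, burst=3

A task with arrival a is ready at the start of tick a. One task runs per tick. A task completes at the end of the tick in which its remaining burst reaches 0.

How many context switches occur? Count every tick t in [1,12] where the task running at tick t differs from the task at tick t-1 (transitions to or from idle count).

t=0: queue=[D,E] q_used=0 → run D
t=1: queue=[D,E] q_used=1 → run D
t=2: queue=[E] q_used=0 → run E
t=3: queue=[E,G] q_used=1 → run E
t=4: queue=[E,G] q_used=2 → run E
t=5: queue=[E,G] q_used=3 → run E
t=6: queue=[G,E] q_used=0 → run G
t=7: queue=[G,E] q_used=1 → run G
t=8: queue=[G,E] q_used=2 → run G
t=9: queue=[E] q_used=0 → run E
t=10: (idle)
t=11: (idle)
t=12: (idle)

context switches = 4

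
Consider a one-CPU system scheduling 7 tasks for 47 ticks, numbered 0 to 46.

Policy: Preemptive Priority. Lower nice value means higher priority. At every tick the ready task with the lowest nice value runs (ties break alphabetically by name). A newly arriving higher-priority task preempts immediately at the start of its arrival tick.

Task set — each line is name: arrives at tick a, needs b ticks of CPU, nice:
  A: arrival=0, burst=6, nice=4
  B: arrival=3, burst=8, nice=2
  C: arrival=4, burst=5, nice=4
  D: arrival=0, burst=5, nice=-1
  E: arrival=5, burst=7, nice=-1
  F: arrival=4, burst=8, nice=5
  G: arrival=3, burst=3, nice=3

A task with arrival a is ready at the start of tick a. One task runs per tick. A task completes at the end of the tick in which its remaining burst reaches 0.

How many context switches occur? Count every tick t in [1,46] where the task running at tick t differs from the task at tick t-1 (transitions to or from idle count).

t=0: ready={A,D} → run D
t=1: ready={A,D} → run D
t=2: ready={A,D} → run D
t=3: ready={A,B,D,G} → run D
t=4: ready={A,B,C,D,F,G} → run D
t=5: ready={A,B,C,E,F,G} → run E
t=6: ready={A,B,C,E,F,G} → run E
t=7: ready={A,B,C,E,F,G} → run E
t=8: ready={A,B,C,E,F,G} → run E
t=9: ready={A,B,C,E,F,G} → run E
t=10: ready={A,B,C,E,F,G} → run E
t=11: ready={A,B,C,E,F,G} → run E
t=12: ready={A,B,C,F,G} → run B
t=13: ready={A,B,C,F,G} → run B
t=14: ready={A,B,C,F,G} → run B
t=15: ready={A,B,C,F,G} → run B
t=16: ready={A,B,C,F,G} → run B
t=17: ready={A,B,C,F,G} → run B
t=18: ready={A,B,C,F,G} → run B
t=19: ready={A,B,C,F,G} → run B
t=20: ready={A,C,F,G} → run G
t=21: ready={A,C,F,G} → run G
t=22: ready={A,C,F,G} → run G
t=23: ready={A,C,F} → run A
t=24: ready={A,C,F} → run A
t=25: ready={A,C,F} → run A
t=26: ready={A,C,F} → run A
t=27: ready={A,C,F} → run A
t=28: ready={A,C,F} → run A
t=29: ready={C,F} → run C
t=30: ready={C,F} → run C
t=31: ready={C,F} → run C
t=32: ready={C,F} → run C
t=33: ready={C,F} → run C
t=34: ready={F} → run F
t=35: ready={F} → run F
t=36: ready={F} → run F
t=37: ready={F} → run F
t=38: ready={F} → run F
t=39: ready={F} → run F
t=40: ready={F} → run F
t=41: ready={F} → run F
t=42: (idle)
t=43: (idle)
t=44: (idle)
t=45: (idle)
t=46: (idle)

context switches = 7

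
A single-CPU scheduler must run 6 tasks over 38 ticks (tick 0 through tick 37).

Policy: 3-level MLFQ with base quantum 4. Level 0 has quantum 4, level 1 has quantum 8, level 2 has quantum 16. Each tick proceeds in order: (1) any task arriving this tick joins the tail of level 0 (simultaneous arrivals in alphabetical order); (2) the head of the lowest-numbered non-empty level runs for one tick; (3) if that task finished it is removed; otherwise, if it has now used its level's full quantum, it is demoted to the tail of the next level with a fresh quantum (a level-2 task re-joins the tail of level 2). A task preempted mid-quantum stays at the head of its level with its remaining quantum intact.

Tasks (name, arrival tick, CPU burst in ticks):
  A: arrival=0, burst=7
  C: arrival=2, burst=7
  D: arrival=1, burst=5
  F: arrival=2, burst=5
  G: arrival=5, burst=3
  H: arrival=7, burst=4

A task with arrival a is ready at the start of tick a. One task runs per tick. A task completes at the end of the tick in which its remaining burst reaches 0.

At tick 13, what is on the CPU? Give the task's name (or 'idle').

running at tick 13 = F

t=0: L0/L1/L2 = A/-/- → run A
t=1: L0/L1/L2 = AD/-/- → run A
t=2: L0/L1/L2 = ADCF/-/- → run A
t=3: L0/L1/L2 = ADCF/-/- → run A
t=4: L0/L1/L2 = DCF/A/- → run D
t=5: L0/L1/L2 = DCFG/A/- → run D
t=6: L0/L1/L2 = DCFG/A/- → run D
t=7: L0/L1/L2 = DCFGH/A/- → run D
t=8: L0/L1/L2 = CFGH/AD/- → run C
t=9: L0/L1/L2 = CFGH/AD/- → run C
t=10: L0/L1/L2 = CFGH/AD/- → run C
t=11: L0/L1/L2 = CFGH/AD/- → run C
t=12: L0/L1/L2 = FGH/ADC/- → run F
t=13: L0/L1/L2 = FGH/ADC/- → run F
t=14: L0/L1/L2 = FGH/ADC/- → run F
t=15: L0/L1/L2 = FGH/ADC/- → run F
t=16: L0/L1/L2 = GH/ADCF/- → run G
t=17: L0/L1/L2 = GH/ADCF/- → run G
t=18: L0/L1/L2 = GH/ADCF/- → run G
t=19: L0/L1/L2 = H/ADCF/- → run H
t=20: L0/L1/L2 = H/ADCF/- → run H
t=21: L0/L1/L2 = H/ADCF/- → run H
t=22: L0/L1/L2 = H/ADCF/- → run H
t=23: L0/L1/L2 = -/ADCF/- → run A
t=24: L0/L1/L2 = -/ADCF/- → run A
t=25: L0/L1/L2 = -/ADCF/- → run A
t=26: L0/L1/L2 = -/DCF/- → run D
t=27: L0/L1/L2 = -/CF/- → run C
t=28: L0/L1/L2 = -/CF/- → run C
t=29: L0/L1/L2 = -/CF/- → run C
t=30: L0/L1/L2 = -/F/- → run F
t=31: (idle)
t=32: (idle)
t=33: (idle)
t=34: (idle)
t=35: (idle)
t=36: (idle)
t=37: (idle)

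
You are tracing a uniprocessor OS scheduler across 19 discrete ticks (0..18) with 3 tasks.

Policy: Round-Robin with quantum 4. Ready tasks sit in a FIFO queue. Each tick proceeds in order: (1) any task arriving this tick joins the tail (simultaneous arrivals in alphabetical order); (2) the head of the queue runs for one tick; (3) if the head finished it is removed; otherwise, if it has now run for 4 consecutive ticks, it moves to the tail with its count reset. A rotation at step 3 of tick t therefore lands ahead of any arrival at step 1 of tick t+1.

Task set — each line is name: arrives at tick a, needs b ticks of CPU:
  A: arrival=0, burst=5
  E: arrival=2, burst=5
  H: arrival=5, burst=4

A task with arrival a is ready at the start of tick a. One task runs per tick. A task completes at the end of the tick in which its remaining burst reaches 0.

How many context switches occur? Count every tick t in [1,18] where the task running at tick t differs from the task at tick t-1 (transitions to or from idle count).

context switches = 5

t=0: queue=[A] q_used=0 → run A
t=1: queue=[A] q_used=1 → run A
t=2: queue=[A,E] q_used=2 → run A
t=3: queue=[A,E] q_used=3 → run A
t=4: queue=[E,A] q_used=0 → run E
t=5: queue=[E,A,H] q_used=1 → run E
t=6: queue=[E,A,H] q_used=2 → run E
t=7: queue=[E,A,H] q_used=3 → run E
t=8: queue=[A,H,E] q_used=0 → run A
t=9: queue=[H,E] q_used=0 → run H
t=10: queue=[H,E] q_used=1 → run H
t=11: queue=[H,E] q_used=2 → run H
t=12: queue=[H,E] q_used=3 → run H
t=13: queue=[E] q_used=0 → run E
t=14: (idle)
t=15: (idle)
t=16: (idle)
t=17: (idle)
t=18: (idle)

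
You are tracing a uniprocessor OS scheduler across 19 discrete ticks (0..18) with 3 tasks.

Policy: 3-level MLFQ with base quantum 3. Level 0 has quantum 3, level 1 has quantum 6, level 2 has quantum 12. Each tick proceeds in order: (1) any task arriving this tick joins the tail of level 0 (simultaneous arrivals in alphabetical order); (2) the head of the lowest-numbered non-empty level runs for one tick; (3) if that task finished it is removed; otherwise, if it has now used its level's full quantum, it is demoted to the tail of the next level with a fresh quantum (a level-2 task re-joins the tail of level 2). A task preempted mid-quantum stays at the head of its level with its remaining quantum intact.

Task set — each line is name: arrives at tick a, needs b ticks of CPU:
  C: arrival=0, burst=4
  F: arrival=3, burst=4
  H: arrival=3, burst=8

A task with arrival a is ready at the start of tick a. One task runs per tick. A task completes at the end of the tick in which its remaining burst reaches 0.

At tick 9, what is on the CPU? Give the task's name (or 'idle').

t=0: L0/L1/L2 = C/-/- → run C
t=1: L0/L1/L2 = C/-/- → run C
t=2: L0/L1/L2 = C/-/- → run C
t=3: L0/L1/L2 = FH/C/- → run F
t=4: L0/L1/L2 = FH/C/- → run F
t=5: L0/L1/L2 = FH/C/- → run F
t=6: L0/L1/L2 = H/CF/- → run H
t=7: L0/L1/L2 = H/CF/- → run H
t=8: L0/L1/L2 = H/CF/- → run H
t=9: L0/L1/L2 = -/CFH/- → run C
t=10: L0/L1/L2 = -/FH/- → run F
t=11: L0/L1/L2 = -/H/- → run H
t=12: L0/L1/L2 = -/H/- → run H
t=13: L0/L1/L2 = -/H/- → run H
t=14: L0/L1/L2 = -/H/- → run H
t=15: L0/L1/L2 = -/H/- → run H
t=16: (idle)
t=17: (idle)
t=18: (idle)

running at tick 9 = C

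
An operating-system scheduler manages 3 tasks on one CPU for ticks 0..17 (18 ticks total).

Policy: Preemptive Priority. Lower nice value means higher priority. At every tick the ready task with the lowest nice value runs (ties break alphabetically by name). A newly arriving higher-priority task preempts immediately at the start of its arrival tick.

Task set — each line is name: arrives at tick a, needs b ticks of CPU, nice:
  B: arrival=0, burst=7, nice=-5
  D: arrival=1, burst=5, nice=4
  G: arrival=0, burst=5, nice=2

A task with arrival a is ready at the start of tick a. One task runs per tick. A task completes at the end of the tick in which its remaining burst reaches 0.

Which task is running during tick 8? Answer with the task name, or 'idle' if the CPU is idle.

running at tick 8 = G

t=0: ready={B,G} → run B
t=1: ready={B,D,G} → run B
t=2: ready={B,D,G} → run B
t=3: ready={B,D,G} → run B
t=4: ready={B,D,G} → run B
t=5: ready={B,D,G} → run B
t=6: ready={B,D,G} → run B
t=7: ready={D,G} → run G
t=8: ready={D,G} → run G
t=9: ready={D,G} → run G
t=10: ready={D,G} → run G
t=11: ready={D,G} → run G
t=12: ready={D} → run D
t=13: ready={D} → run D
t=14: ready={D} → run D
t=15: ready={D} → run D
t=16: ready={D} → run D
t=17: (idle)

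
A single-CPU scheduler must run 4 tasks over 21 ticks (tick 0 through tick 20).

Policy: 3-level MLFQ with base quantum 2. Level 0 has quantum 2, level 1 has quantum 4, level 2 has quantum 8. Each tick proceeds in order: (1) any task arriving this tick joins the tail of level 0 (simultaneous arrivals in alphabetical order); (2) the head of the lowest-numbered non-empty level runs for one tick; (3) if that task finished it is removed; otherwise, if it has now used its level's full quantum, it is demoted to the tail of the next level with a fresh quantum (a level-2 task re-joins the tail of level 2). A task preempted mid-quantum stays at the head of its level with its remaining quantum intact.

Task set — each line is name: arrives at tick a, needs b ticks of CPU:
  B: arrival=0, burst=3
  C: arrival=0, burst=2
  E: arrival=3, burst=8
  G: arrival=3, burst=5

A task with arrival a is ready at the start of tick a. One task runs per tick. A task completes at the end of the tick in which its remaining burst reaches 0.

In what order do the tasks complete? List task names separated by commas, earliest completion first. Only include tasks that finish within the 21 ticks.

completion order = C, B, G, E

t=0: L0/L1/L2 = BC/-/- → run B
t=1: L0/L1/L2 = BC/-/- → run B
t=2: L0/L1/L2 = C/B/- → run C
t=3: L0/L1/L2 = CEG/B/- → run C
t=4: L0/L1/L2 = EG/B/- → run E
t=5: L0/L1/L2 = EG/B/- → run E
t=6: L0/L1/L2 = G/BE/- → run G
t=7: L0/L1/L2 = G/BE/- → run G
t=8: L0/L1/L2 = -/BEG/- → run B
t=9: L0/L1/L2 = -/EG/- → run E
t=10: L0/L1/L2 = -/EG/- → run E
t=11: L0/L1/L2 = -/EG/- → run E
t=12: L0/L1/L2 = -/EG/- → run E
t=13: L0/L1/L2 = -/G/E → run G
t=14: L0/L1/L2 = -/G/E → run G
t=15: L0/L1/L2 = -/G/E → run G
t=16: L0/L1/L2 = -/-/E → run E
t=17: L0/L1/L2 = -/-/E → run E
t=18: (idle)
t=19: (idle)
t=20: (idle)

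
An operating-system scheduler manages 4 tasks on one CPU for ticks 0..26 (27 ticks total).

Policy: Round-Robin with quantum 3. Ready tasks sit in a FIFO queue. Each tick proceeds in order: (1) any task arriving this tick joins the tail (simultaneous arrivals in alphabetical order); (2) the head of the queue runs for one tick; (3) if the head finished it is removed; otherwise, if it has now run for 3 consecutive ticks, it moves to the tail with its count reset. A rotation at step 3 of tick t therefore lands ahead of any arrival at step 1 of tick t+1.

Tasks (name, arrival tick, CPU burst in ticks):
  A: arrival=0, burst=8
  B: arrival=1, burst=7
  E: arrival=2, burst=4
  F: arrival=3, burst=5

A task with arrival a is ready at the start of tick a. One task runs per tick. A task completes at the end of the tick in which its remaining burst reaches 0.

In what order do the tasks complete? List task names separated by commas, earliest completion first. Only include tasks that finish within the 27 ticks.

t=0: queue=[A] q_used=0 → run A
t=1: queue=[A,B] q_used=1 → run A
t=2: queue=[A,B,E] q_used=2 → run A
t=3: queue=[B,E,A,F] q_used=0 → run B
t=4: queue=[B,E,A,F] q_used=1 → run B
t=5: queue=[B,E,A,F] q_used=2 → run B
t=6: queue=[E,A,F,B] q_used=0 → run E
t=7: queue=[E,A,F,B] q_used=1 → run E
t=8: queue=[E,A,F,B] q_used=2 → run E
t=9: queue=[A,F,B,E] q_used=0 → run A
t=10: queue=[A,F,B,E] q_used=1 → run A
t=11: queue=[A,F,B,E] q_used=2 → run A
t=12: queue=[F,B,E,A] q_used=0 → run F
t=13: queue=[F,B,E,A] q_used=1 → run F
t=14: queue=[F,B,E,A] q_used=2 → run F
t=15: queue=[B,E,A,F] q_used=0 → run B
t=16: queue=[B,E,A,F] q_used=1 → run B
t=17: queue=[B,E,A,F] q_used=2 → run B
t=18: queue=[E,A,F,B] q_used=0 → run E
t=19: queue=[A,F,B] q_used=0 → run A
t=20: queue=[A,F,B] q_used=1 → run A
t=21: queue=[F,B] q_used=0 → run F
t=22: queue=[F,B] q_used=1 → run F
t=23: queue=[B] q_used=0 → run B
t=24: (idle)
t=25: (idle)
t=26: (idle)

completion order = E, A, F, B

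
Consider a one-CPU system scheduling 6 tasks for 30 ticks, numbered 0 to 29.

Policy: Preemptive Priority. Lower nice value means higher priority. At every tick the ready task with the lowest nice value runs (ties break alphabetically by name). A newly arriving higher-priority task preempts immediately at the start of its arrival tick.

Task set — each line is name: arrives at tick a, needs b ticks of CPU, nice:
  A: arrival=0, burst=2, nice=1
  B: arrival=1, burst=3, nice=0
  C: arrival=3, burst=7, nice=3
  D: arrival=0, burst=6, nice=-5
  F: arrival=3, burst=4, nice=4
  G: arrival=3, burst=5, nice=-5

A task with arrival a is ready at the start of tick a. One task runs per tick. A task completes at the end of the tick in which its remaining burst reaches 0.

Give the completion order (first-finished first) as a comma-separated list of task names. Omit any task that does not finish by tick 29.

completion order = D, G, B, A, C, F

t=0: ready={A,D} → run D
t=1: ready={A,B,D} → run D
t=2: ready={A,B,D} → run D
t=3: ready={A,B,C,D,F,G} → run D
t=4: ready={A,B,C,D,F,G} → run D
t=5: ready={A,B,C,D,F,G} → run D
t=6: ready={A,B,C,F,G} → run G
t=7: ready={A,B,C,F,G} → run G
t=8: ready={A,B,C,F,G} → run G
t=9: ready={A,B,C,F,G} → run G
t=10: ready={A,B,C,F,G} → run G
t=11: ready={A,B,C,F} → run B
t=12: ready={A,B,C,F} → run B
t=13: ready={A,B,C,F} → run B
t=14: ready={A,C,F} → run A
t=15: ready={A,C,F} → run A
t=16: ready={C,F} → run C
t=17: ready={C,F} → run C
t=18: ready={C,F} → run C
t=19: ready={C,F} → run C
t=20: ready={C,F} → run C
t=21: ready={C,F} → run C
t=22: ready={C,F} → run C
t=23: ready={F} → run F
t=24: ready={F} → run F
t=25: ready={F} → run F
t=26: ready={F} → run F
t=27: (idle)
t=28: (idle)
t=29: (idle)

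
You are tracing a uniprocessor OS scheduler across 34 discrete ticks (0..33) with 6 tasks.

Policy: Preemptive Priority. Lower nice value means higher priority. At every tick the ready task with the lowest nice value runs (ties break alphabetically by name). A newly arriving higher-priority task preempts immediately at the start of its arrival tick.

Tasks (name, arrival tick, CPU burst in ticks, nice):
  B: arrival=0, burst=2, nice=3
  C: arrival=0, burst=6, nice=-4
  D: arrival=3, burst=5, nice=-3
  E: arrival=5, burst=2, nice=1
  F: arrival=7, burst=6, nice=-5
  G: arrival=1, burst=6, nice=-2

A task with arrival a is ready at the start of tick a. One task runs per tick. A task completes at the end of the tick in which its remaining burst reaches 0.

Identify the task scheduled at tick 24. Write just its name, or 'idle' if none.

running at tick 24 = E

t=0: ready={B,C} → run C
t=1: ready={B,C,G} → run C
t=2: ready={B,C,G} → run C
t=3: ready={B,C,D,G} → run C
t=4: ready={B,C,D,G} → run C
t=5: ready={B,C,D,E,G} → run C
t=6: ready={B,D,E,G} → run D
t=7: ready={B,D,E,F,G} → run F
t=8: ready={B,D,E,F,G} → run F
t=9: ready={B,D,E,F,G} → run F
t=10: ready={B,D,E,F,G} → run F
t=11: ready={B,D,E,F,G} → run F
t=12: ready={B,D,E,F,G} → run F
t=13: ready={B,D,E,G} → run D
t=14: ready={B,D,E,G} → run D
t=15: ready={B,D,E,G} → run D
t=16: ready={B,D,E,G} → run D
t=17: ready={B,E,G} → run G
t=18: ready={B,E,G} → run G
t=19: ready={B,E,G} → run G
t=20: ready={B,E,G} → run G
t=21: ready={B,E,G} → run G
t=22: ready={B,E,G} → run G
t=23: ready={B,E} → run E
t=24: ready={B,E} → run E
t=25: ready={B} → run B
t=26: ready={B} → run B
t=27: (idle)
t=28: (idle)
t=29: (idle)
t=30: (idle)
t=31: (idle)
t=32: (idle)
t=33: (idle)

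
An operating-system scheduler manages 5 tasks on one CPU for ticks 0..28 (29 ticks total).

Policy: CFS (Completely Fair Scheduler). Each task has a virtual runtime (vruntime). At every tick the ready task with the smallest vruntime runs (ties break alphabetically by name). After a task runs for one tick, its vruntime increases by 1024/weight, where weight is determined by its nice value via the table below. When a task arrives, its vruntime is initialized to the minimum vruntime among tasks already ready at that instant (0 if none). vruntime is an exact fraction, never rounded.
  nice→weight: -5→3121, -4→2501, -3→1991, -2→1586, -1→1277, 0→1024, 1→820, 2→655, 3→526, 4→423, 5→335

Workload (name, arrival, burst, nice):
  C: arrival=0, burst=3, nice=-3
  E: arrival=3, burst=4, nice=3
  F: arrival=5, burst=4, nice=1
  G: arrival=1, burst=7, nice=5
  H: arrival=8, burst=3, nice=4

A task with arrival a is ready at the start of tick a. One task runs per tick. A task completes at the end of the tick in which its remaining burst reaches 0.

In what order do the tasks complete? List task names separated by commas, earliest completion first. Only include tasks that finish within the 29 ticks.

t=0: vr[C=0] → run C
t=1: vr[C=1024/1991 G=1024/1991] → run C
t=2: vr[C=2048/1991 G=1024/1991] → run G
t=3: vr[C=2048/1991 E=2048/1991 G=2381824/666985] → run C
t=4: vr[E=2048/1991 G=2381824/666985] → run E
t=5: vr[E=1558016/523633 F=1558016/523633 G=2381824/666985] → run E
t=6: vr[E=2577408/523633 F=1558016/523633 G=2381824/666985] → run F
t=7: vr[E=2577408/523633 F=453443328/107344765 G=2381824/666985] → run G
t=8: vr[E=2577408/523633 F=453443328/107344765 G=4420608/666985 H=453443328/107344765] → run F
t=9: vr[E=2577408/523633 F=587493376/107344765 G=4420608/666985 H=453443328/107344765] → run H
t=10: vr[E=2577408/523633 F=587493376/107344765 G=4420608/666985 H=301727567104/45406835595] → run E
t=11: vr[E=3596800/523633 F=587493376/107344765 G=4420608/666985 H=301727567104/45406835595] → run F
t=12: vr[E=3596800/523633 F=721543424/107344765 G=4420608/666985 H=301727567104/45406835595] → run G
t=13: vr[E=3596800/523633 F=721543424/107344765 G=6459392/666985 H=301727567104/45406835595] → run H
t=14: vr[E=3596800/523633 F=721543424/107344765 G=6459392/666985 H=411648606464/45406835595] → run F
t=15: vr[E=3596800/523633 G=6459392/666985 H=411648606464/45406835595] → run E
t=16: vr[G=6459392/666985 H=411648606464/45406835595] → run H
t=17: vr[G=6459392/666985] → run G
t=18: vr[G=8498176/666985] → run G
t=19: vr[G=2107392/133397] → run G
t=20: vr[G=12575744/666985] → run G
t=21: (idle)
t=22: (idle)
t=23: (idle)
t=24: (idle)
t=25: (idle)
t=26: (idle)
t=27: (idle)
t=28: (idle)

completion order = C, F, E, H, G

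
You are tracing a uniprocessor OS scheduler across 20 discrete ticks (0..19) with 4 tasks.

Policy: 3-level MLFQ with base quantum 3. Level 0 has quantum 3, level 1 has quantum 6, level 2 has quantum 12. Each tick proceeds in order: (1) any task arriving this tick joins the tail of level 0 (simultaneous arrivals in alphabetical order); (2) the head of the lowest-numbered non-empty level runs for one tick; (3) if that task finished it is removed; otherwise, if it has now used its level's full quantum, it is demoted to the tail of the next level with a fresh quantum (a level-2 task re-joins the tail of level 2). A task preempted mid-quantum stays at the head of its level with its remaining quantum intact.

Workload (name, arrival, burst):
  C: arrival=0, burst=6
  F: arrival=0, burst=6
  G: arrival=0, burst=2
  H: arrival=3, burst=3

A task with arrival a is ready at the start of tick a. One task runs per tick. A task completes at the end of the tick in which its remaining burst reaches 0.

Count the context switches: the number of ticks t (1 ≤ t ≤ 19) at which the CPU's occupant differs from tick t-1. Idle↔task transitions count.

t=0: L0/L1/L2 = CFG/-/- → run C
t=1: L0/L1/L2 = CFG/-/- → run C
t=2: L0/L1/L2 = CFG/-/- → run C
t=3: L0/L1/L2 = FGH/C/- → run F
t=4: L0/L1/L2 = FGH/C/- → run F
t=5: L0/L1/L2 = FGH/C/- → run F
t=6: L0/L1/L2 = GH/CF/- → run G
t=7: L0/L1/L2 = GH/CF/- → run G
t=8: L0/L1/L2 = H/CF/- → run H
t=9: L0/L1/L2 = H/CF/- → run H
t=10: L0/L1/L2 = H/CF/- → run H
t=11: L0/L1/L2 = -/CF/- → run C
t=12: L0/L1/L2 = -/CF/- → run C
t=13: L0/L1/L2 = -/CF/- → run C
t=14: L0/L1/L2 = -/F/- → run F
t=15: L0/L1/L2 = -/F/- → run F
t=16: L0/L1/L2 = -/F/- → run F
t=17: (idle)
t=18: (idle)
t=19: (idle)

context switches = 6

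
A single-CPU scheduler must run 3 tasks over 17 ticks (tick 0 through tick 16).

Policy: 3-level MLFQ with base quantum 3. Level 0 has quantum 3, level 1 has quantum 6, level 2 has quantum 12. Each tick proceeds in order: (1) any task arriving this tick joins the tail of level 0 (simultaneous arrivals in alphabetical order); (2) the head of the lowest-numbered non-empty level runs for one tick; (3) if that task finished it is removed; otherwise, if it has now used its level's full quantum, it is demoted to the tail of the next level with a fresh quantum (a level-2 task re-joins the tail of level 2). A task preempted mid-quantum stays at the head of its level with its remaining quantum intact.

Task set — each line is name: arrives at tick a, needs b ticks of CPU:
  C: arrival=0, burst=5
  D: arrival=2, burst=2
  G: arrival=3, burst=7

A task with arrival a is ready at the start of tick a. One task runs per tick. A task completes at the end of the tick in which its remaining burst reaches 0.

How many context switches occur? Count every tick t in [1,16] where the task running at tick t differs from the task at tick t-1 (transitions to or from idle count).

t=0: L0/L1/L2 = C/-/- → run C
t=1: L0/L1/L2 = C/-/- → run C
t=2: L0/L1/L2 = CD/-/- → run C
t=3: L0/L1/L2 = DG/C/- → run D
t=4: L0/L1/L2 = DG/C/- → run D
t=5: L0/L1/L2 = G/C/- → run G
t=6: L0/L1/L2 = G/C/- → run G
t=7: L0/L1/L2 = G/C/- → run G
t=8: L0/L1/L2 = -/CG/- → run C
t=9: L0/L1/L2 = -/CG/- → run C
t=10: L0/L1/L2 = -/G/- → run G
t=11: L0/L1/L2 = -/G/- → run G
t=12: L0/L1/L2 = -/G/- → run G
t=13: L0/L1/L2 = -/G/- → run G
t=14: (idle)
t=15: (idle)
t=16: (idle)

context switches = 5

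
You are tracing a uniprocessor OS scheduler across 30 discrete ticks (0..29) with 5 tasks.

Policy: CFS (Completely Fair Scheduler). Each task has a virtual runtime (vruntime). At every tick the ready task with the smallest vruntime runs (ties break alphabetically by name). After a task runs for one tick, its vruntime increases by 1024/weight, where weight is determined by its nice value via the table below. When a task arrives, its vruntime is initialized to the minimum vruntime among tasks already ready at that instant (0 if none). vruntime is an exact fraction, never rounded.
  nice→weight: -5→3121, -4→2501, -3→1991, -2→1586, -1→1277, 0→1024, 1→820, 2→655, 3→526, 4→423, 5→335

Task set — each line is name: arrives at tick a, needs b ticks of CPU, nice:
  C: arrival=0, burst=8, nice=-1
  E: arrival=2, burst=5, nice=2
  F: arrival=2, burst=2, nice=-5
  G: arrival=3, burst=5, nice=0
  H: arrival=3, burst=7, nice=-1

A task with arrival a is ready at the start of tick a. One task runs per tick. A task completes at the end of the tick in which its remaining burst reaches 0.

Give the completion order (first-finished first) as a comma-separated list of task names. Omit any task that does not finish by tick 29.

t=0: vr[C=0] → run C
t=1: vr[C=1024/1277] → run C
t=2: vr[C=2048/1277 E=2048/1277 F=2048/1277] → run C
t=3: vr[C=3072/1277 E=2048/1277 F=2048/1277 G=2048/1277 H=2048/1277] → run E
t=4: vr[C=3072/1277 E=2649088/836435 F=2048/1277 G=2048/1277 H=2048/1277] → run F
t=5: vr[C=3072/1277 E=2649088/836435 F=7699456/3985517 G=2048/1277 H=2048/1277] → run G
t=6: vr[C=3072/1277 E=2649088/836435 F=7699456/3985517 G=3325/1277 H=2048/1277] → run H
t=7: vr[C=3072/1277 E=2649088/836435 F=7699456/3985517 G=3325/1277 H=3072/1277] → run F
t=8: vr[C=3072/1277 E=2649088/836435 G=3325/1277 H=3072/1277] → run C
t=9: vr[C=4096/1277 E=2649088/836435 G=3325/1277 H=3072/1277] → run H
t=10: vr[C=4096/1277 E=2649088/836435 G=3325/1277 H=4096/1277] → run G
t=11: vr[C=4096/1277 E=2649088/836435 G=4602/1277 H=4096/1277] → run E
t=12: vr[C=4096/1277 E=3956736/836435 G=4602/1277 H=4096/1277] → run C
t=13: vr[C=5120/1277 E=3956736/836435 G=4602/1277 H=4096/1277] → run H
t=14: vr[C=5120/1277 E=3956736/836435 G=4602/1277 H=5120/1277] → run G
t=15: vr[C=5120/1277 E=3956736/836435 G=5879/1277 H=5120/1277] → run C
t=16: vr[C=6144/1277 E=3956736/836435 G=5879/1277 H=5120/1277] → run H
t=17: vr[C=6144/1277 E=3956736/836435 G=5879/1277 H=6144/1277] → run G
t=18: vr[C=6144/1277 E=3956736/836435 G=7156/1277 H=6144/1277] → run E
t=19: vr[C=6144/1277 E=5264384/836435 G=7156/1277 H=6144/1277] → run C
t=20: vr[C=7168/1277 E=5264384/836435 G=7156/1277 H=6144/1277] → run H
t=21: vr[C=7168/1277 E=5264384/836435 G=7156/1277 H=7168/1277] → run G
t=22: vr[C=7168/1277 E=5264384/836435 H=7168/1277] → run C
t=23: vr[E=5264384/836435 H=7168/1277] → run H
t=24: vr[E=5264384/836435 H=8192/1277] → run E
t=25: vr[E=6572032/836435 H=8192/1277] → run H
t=26: vr[E=6572032/836435] → run E
t=27: (idle)
t=28: (idle)
t=29: (idle)

completion order = F, G, C, H, E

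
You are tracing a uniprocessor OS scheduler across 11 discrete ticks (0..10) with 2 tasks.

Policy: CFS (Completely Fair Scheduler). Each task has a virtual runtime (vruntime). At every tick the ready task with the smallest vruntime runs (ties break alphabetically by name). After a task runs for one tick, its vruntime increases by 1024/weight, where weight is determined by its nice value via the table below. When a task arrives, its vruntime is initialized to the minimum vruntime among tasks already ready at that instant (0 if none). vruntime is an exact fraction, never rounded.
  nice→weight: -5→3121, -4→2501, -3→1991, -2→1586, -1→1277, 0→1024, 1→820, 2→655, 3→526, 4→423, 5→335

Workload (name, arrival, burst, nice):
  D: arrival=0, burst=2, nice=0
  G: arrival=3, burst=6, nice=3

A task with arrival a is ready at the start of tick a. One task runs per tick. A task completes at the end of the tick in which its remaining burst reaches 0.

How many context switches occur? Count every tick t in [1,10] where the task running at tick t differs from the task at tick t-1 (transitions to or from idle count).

context switches = 3

t=0: vr[D=0] → run D
t=1: vr[D=1] → run D
t=2: (idle)
t=3: vr[G=0] → run G
t=4: vr[G=512/263] → run G
t=5: vr[G=1024/263] → run G
t=6: vr[G=1536/263] → run G
t=7: vr[G=2048/263] → run G
t=8: vr[G=2560/263] → run G
t=9: (idle)
t=10: (idle)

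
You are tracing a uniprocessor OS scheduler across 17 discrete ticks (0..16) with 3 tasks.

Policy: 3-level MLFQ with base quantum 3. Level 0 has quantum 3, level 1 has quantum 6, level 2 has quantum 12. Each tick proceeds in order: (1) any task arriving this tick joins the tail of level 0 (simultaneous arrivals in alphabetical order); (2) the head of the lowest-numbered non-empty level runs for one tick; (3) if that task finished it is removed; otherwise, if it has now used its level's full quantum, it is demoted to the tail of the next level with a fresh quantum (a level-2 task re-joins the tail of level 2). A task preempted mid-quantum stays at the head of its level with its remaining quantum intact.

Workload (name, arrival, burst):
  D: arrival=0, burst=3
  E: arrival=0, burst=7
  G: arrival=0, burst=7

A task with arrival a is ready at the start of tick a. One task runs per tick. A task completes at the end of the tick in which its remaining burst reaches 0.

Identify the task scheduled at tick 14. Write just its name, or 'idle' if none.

running at tick 14 = G

t=0: L0/L1/L2 = DEG/-/- → run D
t=1: L0/L1/L2 = DEG/-/- → run D
t=2: L0/L1/L2 = DEG/-/- → run D
t=3: L0/L1/L2 = EG/-/- → run E
t=4: L0/L1/L2 = EG/-/- → run E
t=5: L0/L1/L2 = EG/-/- → run E
t=6: L0/L1/L2 = G/E/- → run G
t=7: L0/L1/L2 = G/E/- → run G
t=8: L0/L1/L2 = G/E/- → run G
t=9: L0/L1/L2 = -/EG/- → run E
t=10: L0/L1/L2 = -/EG/- → run E
t=11: L0/L1/L2 = -/EG/- → run E
t=12: L0/L1/L2 = -/EG/- → run E
t=13: L0/L1/L2 = -/G/- → run G
t=14: L0/L1/L2 = -/G/- → run G
t=15: L0/L1/L2 = -/G/- → run G
t=16: L0/L1/L2 = -/G/- → run G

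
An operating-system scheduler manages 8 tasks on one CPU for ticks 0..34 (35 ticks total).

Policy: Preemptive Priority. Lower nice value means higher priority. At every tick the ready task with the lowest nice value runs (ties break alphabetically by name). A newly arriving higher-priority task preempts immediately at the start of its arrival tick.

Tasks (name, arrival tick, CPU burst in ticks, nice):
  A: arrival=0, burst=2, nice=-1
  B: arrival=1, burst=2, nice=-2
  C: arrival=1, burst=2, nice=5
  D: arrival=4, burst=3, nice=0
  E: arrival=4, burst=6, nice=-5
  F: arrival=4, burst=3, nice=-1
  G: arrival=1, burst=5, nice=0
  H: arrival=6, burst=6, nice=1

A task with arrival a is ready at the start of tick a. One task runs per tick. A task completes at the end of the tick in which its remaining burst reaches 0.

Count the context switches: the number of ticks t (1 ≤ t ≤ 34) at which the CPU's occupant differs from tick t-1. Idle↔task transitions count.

context switches = 9

t=0: ready={A} → run A
t=1: ready={A,B,C,G} → run B
t=2: ready={A,B,C,G} → run B
t=3: ready={A,C,G} → run A
t=4: ready={C,D,E,F,G} → run E
t=5: ready={C,D,E,F,G} → run E
t=6: ready={C,D,E,F,G,H} → run E
t=7: ready={C,D,E,F,G,H} → run E
t=8: ready={C,D,E,F,G,H} → run E
t=9: ready={C,D,E,F,G,H} → run E
t=10: ready={C,D,F,G,H} → run F
t=11: ready={C,D,F,G,H} → run F
t=12: ready={C,D,F,G,H} → run F
t=13: ready={C,D,G,H} → run D
t=14: ready={C,D,G,H} → run D
t=15: ready={C,D,G,H} → run D
t=16: ready={C,G,H} → run G
t=17: ready={C,G,H} → run G
t=18: ready={C,G,H} → run G
t=19: ready={C,G,H} → run G
t=20: ready={C,G,H} → run G
t=21: ready={C,H} → run H
t=22: ready={C,H} → run H
t=23: ready={C,H} → run H
t=24: ready={C,H} → run H
t=25: ready={C,H} → run H
t=26: ready={C,H} → run H
t=27: ready={C} → run C
t=28: ready={C} → run C
t=29: (idle)
t=30: (idle)
t=31: (idle)
t=32: (idle)
t=33: (idle)
t=34: (idle)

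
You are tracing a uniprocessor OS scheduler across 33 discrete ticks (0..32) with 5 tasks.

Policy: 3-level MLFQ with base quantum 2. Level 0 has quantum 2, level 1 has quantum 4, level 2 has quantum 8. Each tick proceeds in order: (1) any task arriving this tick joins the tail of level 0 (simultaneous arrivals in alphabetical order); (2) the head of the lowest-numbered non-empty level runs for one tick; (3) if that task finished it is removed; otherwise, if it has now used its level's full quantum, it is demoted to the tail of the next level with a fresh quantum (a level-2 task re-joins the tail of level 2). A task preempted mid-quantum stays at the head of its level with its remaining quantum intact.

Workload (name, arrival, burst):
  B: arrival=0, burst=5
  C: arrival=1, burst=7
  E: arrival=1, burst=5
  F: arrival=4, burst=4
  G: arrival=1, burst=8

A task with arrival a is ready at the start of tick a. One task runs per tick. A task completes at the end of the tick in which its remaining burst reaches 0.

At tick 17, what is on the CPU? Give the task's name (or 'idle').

t=0: L0/L1/L2 = B/-/- → run B
t=1: L0/L1/L2 = BCEG/-/- → run B
t=2: L0/L1/L2 = CEG/B/- → run C
t=3: L0/L1/L2 = CEG/B/- → run C
t=4: L0/L1/L2 = EGF/BC/- → run E
t=5: L0/L1/L2 = EGF/BC/- → run E
t=6: L0/L1/L2 = GF/BCE/- → run G
t=7: L0/L1/L2 = GF/BCE/- → run G
t=8: L0/L1/L2 = F/BCEG/- → run F
t=9: L0/L1/L2 = F/BCEG/- → run F
t=10: L0/L1/L2 = -/BCEGF/- → run B
t=11: L0/L1/L2 = -/BCEGF/- → run B
t=12: L0/L1/L2 = -/BCEGF/- → run B
t=13: L0/L1/L2 = -/CEGF/- → run C
t=14: L0/L1/L2 = -/CEGF/- → run C
t=15: L0/L1/L2 = -/CEGF/- → run C
t=16: L0/L1/L2 = -/CEGF/- → run C
t=17: L0/L1/L2 = -/EGF/C → run E
t=18: L0/L1/L2 = -/EGF/C → run E
t=19: L0/L1/L2 = -/EGF/C → run E
t=20: L0/L1/L2 = -/GF/C → run G
t=21: L0/L1/L2 = -/GF/C → run G
t=22: L0/L1/L2 = -/GF/C → run G
t=23: L0/L1/L2 = -/GF/C → run G
t=24: L0/L1/L2 = -/F/CG → run F
t=25: L0/L1/L2 = -/F/CG → run F
t=26: L0/L1/L2 = -/-/CG → run C
t=27: L0/L1/L2 = -/-/G → run G
t=28: L0/L1/L2 = -/-/G → run G
t=29: (idle)
t=30: (idle)
t=31: (idle)
t=32: (idle)

running at tick 17 = E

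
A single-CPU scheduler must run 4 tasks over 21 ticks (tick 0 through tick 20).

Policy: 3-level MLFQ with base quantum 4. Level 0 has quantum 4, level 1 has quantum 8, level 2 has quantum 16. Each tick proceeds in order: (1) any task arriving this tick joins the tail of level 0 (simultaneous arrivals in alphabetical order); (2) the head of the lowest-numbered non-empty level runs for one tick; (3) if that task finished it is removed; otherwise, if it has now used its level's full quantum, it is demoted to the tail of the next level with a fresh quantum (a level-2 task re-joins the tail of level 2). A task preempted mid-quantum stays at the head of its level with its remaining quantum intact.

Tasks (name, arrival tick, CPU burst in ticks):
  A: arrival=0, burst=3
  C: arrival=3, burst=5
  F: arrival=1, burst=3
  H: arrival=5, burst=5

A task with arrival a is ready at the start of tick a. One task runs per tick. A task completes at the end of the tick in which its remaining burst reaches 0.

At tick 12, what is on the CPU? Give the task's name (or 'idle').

t=0: L0/L1/L2 = A/-/- → run A
t=1: L0/L1/L2 = AF/-/- → run A
t=2: L0/L1/L2 = AF/-/- → run A
t=3: L0/L1/L2 = FC/-/- → run F
t=4: L0/L1/L2 = FC/-/- → run F
t=5: L0/L1/L2 = FCH/-/- → run F
t=6: L0/L1/L2 = CH/-/- → run C
t=7: L0/L1/L2 = CH/-/- → run C
t=8: L0/L1/L2 = CH/-/- → run C
t=9: L0/L1/L2 = CH/-/- → run C
t=10: L0/L1/L2 = H/C/- → run H
t=11: L0/L1/L2 = H/C/- → run H
t=12: L0/L1/L2 = H/C/- → run H
t=13: L0/L1/L2 = H/C/- → run H
t=14: L0/L1/L2 = -/CH/- → run C
t=15: L0/L1/L2 = -/H/- → run H
t=16: (idle)
t=17: (idle)
t=18: (idle)
t=19: (idle)
t=20: (idle)

running at tick 12 = H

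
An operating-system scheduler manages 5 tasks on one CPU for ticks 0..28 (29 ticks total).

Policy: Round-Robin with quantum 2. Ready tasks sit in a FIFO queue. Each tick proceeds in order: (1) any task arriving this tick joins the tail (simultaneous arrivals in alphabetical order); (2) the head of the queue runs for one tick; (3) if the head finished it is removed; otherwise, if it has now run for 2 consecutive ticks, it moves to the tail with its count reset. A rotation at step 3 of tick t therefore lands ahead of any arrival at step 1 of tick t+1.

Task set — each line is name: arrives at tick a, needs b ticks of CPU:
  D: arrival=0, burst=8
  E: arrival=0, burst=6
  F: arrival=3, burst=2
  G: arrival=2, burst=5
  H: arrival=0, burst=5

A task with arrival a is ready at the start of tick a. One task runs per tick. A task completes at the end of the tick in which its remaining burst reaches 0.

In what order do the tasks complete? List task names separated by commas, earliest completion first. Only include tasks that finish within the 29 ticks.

t=0: queue=[D,E,H] q_used=0 → run D
t=1: queue=[D,E,H] q_used=1 → run D
t=2: queue=[E,H,D,G] q_used=0 → run E
t=3: queue=[E,H,D,G,F] q_used=1 → run E
t=4: queue=[H,D,G,F,E] q_used=0 → run H
t=5: queue=[H,D,G,F,E] q_used=1 → run H
t=6: queue=[D,G,F,E,H] q_used=0 → run D
t=7: queue=[D,G,F,E,H] q_used=1 → run D
t=8: queue=[G,F,E,H,D] q_used=0 → run G
t=9: queue=[G,F,E,H,D] q_used=1 → run G
t=10: queue=[F,E,H,D,G] q_used=0 → run F
t=11: queue=[F,E,H,D,G] q_used=1 → run F
t=12: queue=[E,H,D,G] q_used=0 → run E
t=13: queue=[E,H,D,G] q_used=1 → run E
t=14: queue=[H,D,G,E] q_used=0 → run H
t=15: queue=[H,D,G,E] q_used=1 → run H
t=16: queue=[D,G,E,H] q_used=0 → run D
t=17: queue=[D,G,E,H] q_used=1 → run D
t=18: queue=[G,E,H,D] q_used=0 → run G
t=19: queue=[G,E,H,D] q_used=1 → run G
t=20: queue=[E,H,D,G] q_used=0 → run E
t=21: queue=[E,H,D,G] q_used=1 → run E
t=22: queue=[H,D,G] q_used=0 → run H
t=23: queue=[D,G] q_used=0 → run D
t=24: queue=[D,G] q_used=1 → run D
t=25: queue=[G] q_used=0 → run G
t=26: (idle)
t=27: (idle)
t=28: (idle)

completion order = F, E, H, D, G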